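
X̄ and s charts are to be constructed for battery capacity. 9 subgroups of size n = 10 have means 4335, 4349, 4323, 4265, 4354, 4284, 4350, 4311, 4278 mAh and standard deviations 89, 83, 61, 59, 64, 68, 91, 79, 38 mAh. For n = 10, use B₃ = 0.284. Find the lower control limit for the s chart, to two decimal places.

s̄ = (89 + 83 + 61 + 59 + 64 + 68 + 91 + 79 + 38) / 9 = 70.2222
LCL_s = B₃·s̄ = 0.284 × 70.2222 = 19.9431

19.94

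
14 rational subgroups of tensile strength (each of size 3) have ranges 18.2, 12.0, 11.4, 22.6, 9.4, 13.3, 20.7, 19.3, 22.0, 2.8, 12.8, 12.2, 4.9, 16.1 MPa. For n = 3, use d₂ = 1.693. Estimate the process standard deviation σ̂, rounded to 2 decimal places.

R̄ = (18.2 + 12.0 + 11.4 + 22.6 + 9.4 + 13.3 + 20.7 + 19.3 + 22.0 + 2.8 + 12.8 + 12.2 + 4.9 + 16.1) / 14 = 14.1214
σ̂ = R̄ / d₂ = 14.1214 / 1.693 = 8.3411

8.34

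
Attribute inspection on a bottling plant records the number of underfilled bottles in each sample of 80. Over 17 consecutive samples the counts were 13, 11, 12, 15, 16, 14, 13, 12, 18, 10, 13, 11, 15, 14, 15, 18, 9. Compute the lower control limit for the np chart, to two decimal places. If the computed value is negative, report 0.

p̄ = Σdᵢ / (k·n) = 229 / (17 × 80) = 0.16838
LCL = np̄ − 3·√(np̄(1−p̄)) = 13.4706 − 3 × 3.3470 = 3.4296

3.43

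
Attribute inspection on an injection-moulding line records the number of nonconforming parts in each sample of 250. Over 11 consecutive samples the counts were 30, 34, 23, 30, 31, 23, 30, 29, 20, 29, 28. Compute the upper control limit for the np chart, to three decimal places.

42.847

p̄ = Σdᵢ / (k·n) = 307 / (11 × 250) = 0.11164
UCL = np̄ + 3·√(np̄(1−p̄)) = 27.9091 + 3 × √(27.9091×0.88836) = 27.9091 + 3 × 4.9793 = 42.8470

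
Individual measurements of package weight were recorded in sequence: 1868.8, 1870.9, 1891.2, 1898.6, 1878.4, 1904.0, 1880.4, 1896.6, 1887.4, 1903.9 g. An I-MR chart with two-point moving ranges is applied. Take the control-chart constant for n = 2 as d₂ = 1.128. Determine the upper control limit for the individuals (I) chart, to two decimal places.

1929.72

X̄ = (1868.8 + 1870.9 + 1891.2 + 1898.6 + 1878.4 + 1904.0 + 1880.4 + 1896.6 + 1887.4 + 1903.9) / 10 = 1888.0200
Moving ranges: 2.1, 20.3, 7.4, 20.2, 25.6, 23.6, 16.2, 9.2, 16.5; M̄R̄ = 141.1000 / 9 = 15.6778
UCL = X̄ + 3·M̄R̄/d₂ = 1888.0200 + 3 × 15.6778 / 1.128 = 1929.7162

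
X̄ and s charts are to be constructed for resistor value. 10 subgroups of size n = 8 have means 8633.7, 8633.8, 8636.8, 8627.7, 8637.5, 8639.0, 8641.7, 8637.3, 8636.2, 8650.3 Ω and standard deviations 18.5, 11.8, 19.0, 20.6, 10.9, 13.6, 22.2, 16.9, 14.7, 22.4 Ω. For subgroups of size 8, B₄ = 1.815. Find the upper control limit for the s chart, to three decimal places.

30.964

s̄ = (18.5 + 11.8 + 19.0 + 20.6 + 10.9 + 13.6 + 22.2 + 16.9 + 14.7 + 22.4) / 10 = 17.0600
UCL_s = B₄·s̄ = 1.815 × 17.0600 = 30.9639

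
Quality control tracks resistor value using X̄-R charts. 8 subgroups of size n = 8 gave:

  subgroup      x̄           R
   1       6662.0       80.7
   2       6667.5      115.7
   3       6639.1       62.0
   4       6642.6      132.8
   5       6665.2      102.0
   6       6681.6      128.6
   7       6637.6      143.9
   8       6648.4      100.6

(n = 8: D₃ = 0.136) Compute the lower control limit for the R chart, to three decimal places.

R̄ = (80.7 + 115.7 + 62.0 + 132.8 + 102.0 + 128.6 + 143.9 + 100.6) / 8 = 866.3000 / 8 = 108.2875
LCL_R = D₃·R̄ = 0.136 × 108.2875 = 14.7271

14.727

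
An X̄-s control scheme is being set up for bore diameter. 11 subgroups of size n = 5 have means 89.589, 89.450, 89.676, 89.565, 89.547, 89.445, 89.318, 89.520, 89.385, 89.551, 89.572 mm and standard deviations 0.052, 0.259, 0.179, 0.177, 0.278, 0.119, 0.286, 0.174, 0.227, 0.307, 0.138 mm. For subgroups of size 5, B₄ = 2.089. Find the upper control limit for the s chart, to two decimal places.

0.42

s̄ = (0.052 + 0.259 + 0.179 + 0.177 + 0.278 + 0.119 + 0.286 + 0.174 + 0.227 + 0.307 + 0.138) / 11 = 0.1996
UCL_s = B₄·s̄ = 2.089 × 0.1996 = 0.4170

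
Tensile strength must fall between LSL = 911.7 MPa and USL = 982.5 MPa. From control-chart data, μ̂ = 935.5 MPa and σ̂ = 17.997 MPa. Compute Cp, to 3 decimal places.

Cp = (USL − LSL) / (6σ̂) = (982.5 − 911.7) / (6 × 17.997) = 70.8000 / 107.9820 = 0.6557

0.656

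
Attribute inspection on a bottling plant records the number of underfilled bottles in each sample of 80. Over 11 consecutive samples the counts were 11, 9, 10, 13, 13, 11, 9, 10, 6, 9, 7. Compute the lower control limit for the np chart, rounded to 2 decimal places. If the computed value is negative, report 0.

p̄ = Σdᵢ / (k·n) = 108 / (11 × 80) = 0.12273
LCL = np̄ − 3·√(np̄(1−p̄)) = 9.8182 − 3 × 2.9348 = 1.0137

1.01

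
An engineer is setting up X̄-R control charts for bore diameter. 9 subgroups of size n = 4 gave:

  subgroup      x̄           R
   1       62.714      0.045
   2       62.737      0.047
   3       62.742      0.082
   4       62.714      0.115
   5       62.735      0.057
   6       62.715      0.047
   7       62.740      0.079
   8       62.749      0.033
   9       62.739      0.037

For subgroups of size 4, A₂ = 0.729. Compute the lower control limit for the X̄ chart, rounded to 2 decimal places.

X̄̄ = (62.714 + 62.737 + 62.742 + 62.714 + 62.735 + 62.715 + 62.740 + 62.749 + 62.739) / 9 = 564.5850 / 9 = 62.7317
R̄ = (0.045 + 0.047 + 0.082 + 0.115 + 0.057 + 0.047 + 0.079 + 0.033 + 0.037) / 9 = 0.5420 / 9 = 0.0602
LCL = X̄̄ − A₂·R̄ = 62.7317 − 0.729 × 0.0602 = 62.6878

62.69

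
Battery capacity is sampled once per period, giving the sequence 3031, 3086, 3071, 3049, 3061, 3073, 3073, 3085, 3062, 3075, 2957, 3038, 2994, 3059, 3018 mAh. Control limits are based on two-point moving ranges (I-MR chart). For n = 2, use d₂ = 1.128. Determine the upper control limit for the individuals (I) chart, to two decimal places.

X̄ = (3031 + 3086 + 3071 + 3049 + 3061 + 3073 + 3073 + 3085 + 3062 + 3075 + 2957 + 3038 + 2994 + 3059 + 3018) / 15 = 3048.8000
Moving ranges: 55, 15, 22, 12, 12, 0, 12, 23, 13, 118, 81, 44, 65, 41; M̄R̄ = 513.0000 / 14 = 36.6429
UCL = X̄ + 3·M̄R̄/d₂ = 3048.8000 + 3 × 36.6429 / 1.128 = 3146.2544

3146.25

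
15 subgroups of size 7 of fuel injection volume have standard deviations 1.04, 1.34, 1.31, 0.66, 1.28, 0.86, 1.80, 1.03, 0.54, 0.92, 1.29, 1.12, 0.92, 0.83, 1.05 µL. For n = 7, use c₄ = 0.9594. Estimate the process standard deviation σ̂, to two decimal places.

s̄ = (1.04 + 1.34 + 1.31 + 0.66 + 1.28 + 0.86 + 1.80 + 1.03 + 0.54 + 0.92 + 1.29 + 1.12 + 0.92 + 0.83 + 1.05) / 15 = 1.0660
σ̂ = s̄ / c₄ = 1.0660 / 0.9594 = 1.1111

1.11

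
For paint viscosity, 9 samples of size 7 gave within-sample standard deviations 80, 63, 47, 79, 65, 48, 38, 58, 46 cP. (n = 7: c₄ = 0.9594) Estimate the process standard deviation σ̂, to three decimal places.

s̄ = (80 + 63 + 47 + 79 + 65 + 48 + 38 + 58 + 46) / 9 = 58.2222
σ̂ = s̄ / c₄ = 58.2222 / 0.9594 = 60.6861

60.686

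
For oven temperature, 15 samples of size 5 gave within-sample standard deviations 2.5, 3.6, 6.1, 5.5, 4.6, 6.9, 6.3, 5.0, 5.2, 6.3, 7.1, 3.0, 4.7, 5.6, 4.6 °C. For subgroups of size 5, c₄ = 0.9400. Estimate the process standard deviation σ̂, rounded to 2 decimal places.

5.46

s̄ = (2.5 + 3.6 + 6.1 + 5.5 + 4.6 + 6.9 + 6.3 + 5.0 + 5.2 + 6.3 + 7.1 + 3.0 + 4.7 + 5.6 + 4.6) / 15 = 5.1333
σ̂ = s̄ / c₄ = 5.1333 / 0.9400 = 5.4610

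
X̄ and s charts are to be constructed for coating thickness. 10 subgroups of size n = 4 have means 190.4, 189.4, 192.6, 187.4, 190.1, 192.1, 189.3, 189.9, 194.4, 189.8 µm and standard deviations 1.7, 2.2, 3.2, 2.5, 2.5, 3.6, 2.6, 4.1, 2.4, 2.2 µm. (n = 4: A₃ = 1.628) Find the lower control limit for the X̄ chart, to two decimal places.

X̄̄ = (190.4 + 189.4 + 192.6 + 187.4 + 190.1 + 192.1 + 189.3 + 189.9 + 194.4 + 189.8) / 10 = 190.5400
s̄ = (1.7 + 2.2 + 3.2 + 2.5 + 2.5 + 3.6 + 2.6 + 4.1 + 2.4 + 2.2) / 10 = 2.7000
LCL = X̄̄ − A₃·s̄ = 190.5400 − 1.628 × 2.7000 = 186.1444

186.14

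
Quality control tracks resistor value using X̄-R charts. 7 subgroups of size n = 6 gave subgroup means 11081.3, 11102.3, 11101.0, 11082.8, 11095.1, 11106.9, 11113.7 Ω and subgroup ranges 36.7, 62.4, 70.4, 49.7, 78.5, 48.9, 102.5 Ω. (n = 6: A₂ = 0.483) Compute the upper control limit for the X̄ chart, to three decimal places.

11128.574

X̄̄ = (11081.3 + 11102.3 + 11101.0 + 11082.8 + 11095.1 + 11106.9 + 11113.7) / 7 = 77683.1000 / 7 = 11097.5857
R̄ = (36.7 + 62.4 + 70.4 + 49.7 + 78.5 + 48.9 + 102.5) / 7 = 449.1000 / 7 = 64.1571
UCL = X̄̄ + A₂·R̄ = 11097.5857 + 0.483 × 64.1571 = 11128.5736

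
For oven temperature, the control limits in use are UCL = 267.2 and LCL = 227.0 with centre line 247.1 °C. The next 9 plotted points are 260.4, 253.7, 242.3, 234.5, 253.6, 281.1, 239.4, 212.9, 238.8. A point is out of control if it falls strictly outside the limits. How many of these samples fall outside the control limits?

2

Compare each point to [227.0, 267.2]: sample 6 = 281.1 > UCL; sample 8 = 212.9 < LCL.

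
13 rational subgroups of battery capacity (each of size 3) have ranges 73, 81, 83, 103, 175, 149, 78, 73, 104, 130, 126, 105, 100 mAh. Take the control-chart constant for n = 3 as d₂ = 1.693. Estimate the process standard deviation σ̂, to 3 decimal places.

62.702

R̄ = (73 + 81 + 83 + 103 + 175 + 149 + 78 + 73 + 104 + 130 + 126 + 105 + 100) / 13 = 106.1538
σ̂ = R̄ / d₂ = 106.1538 / 1.693 = 62.7016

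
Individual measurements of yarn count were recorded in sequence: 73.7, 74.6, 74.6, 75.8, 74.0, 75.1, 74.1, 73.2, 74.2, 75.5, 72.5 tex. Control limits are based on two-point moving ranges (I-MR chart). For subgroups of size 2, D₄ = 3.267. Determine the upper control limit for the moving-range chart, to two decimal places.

Moving ranges: 0.9, 0.0, 1.2, 1.8, 1.1, 1.0, 0.9, 1.0, 1.3, 3.0; M̄R̄ = 12.2000 / 10 = 1.2200
UCL_MR = D₄·M̄R̄ = 3.267 × 1.2200 = 3.9857

3.99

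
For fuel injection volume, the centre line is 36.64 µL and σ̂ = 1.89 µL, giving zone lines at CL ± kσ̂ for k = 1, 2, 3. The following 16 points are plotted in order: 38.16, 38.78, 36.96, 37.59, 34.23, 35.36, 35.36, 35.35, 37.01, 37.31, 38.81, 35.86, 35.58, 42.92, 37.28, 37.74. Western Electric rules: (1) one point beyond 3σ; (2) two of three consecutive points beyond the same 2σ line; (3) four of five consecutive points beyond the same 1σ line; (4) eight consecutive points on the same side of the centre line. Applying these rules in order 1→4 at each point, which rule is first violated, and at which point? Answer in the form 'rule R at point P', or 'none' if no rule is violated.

Zone of each point (C = within 1σ̂, B = 1σ̂–2σ̂, A = 2σ̂–3σ̂, * = beyond 3σ̂; sign = side of CL): 1:+C, 2:+B, 3:+C, 4:+C, 5:-B, 6:-C, 7:-C, 8:-C, 9:+C, 10:+C, 11:+B, 12:-C, 13:-C, 14:+*, 15:+C, 16:+C
Rule 1 (one point beyond the 3σ limits) is satisfied at point 14.

rule 1 at point 14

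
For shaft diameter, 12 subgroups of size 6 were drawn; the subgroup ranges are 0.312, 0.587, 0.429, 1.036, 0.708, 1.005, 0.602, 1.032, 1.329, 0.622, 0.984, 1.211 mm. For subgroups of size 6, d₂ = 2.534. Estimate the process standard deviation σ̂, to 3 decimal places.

0.324

R̄ = (0.312 + 0.587 + 0.429 + 1.036 + 0.708 + 1.005 + 0.602 + 1.032 + 1.329 + 0.622 + 0.984 + 1.211) / 12 = 0.8214
σ̂ = R̄ / d₂ = 0.8214 / 2.534 = 0.3242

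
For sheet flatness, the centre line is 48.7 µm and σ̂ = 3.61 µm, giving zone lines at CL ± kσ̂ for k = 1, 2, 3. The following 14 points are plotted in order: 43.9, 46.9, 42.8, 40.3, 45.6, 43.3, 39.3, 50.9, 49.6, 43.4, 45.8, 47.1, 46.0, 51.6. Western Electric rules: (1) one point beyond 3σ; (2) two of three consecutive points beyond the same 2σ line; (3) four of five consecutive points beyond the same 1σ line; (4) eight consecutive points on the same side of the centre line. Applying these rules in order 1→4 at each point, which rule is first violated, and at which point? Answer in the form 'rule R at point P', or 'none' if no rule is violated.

rule 3 at point 7

Zone of each point (C = within 1σ̂, B = 1σ̂–2σ̂, A = 2σ̂–3σ̂, * = beyond 3σ̂; sign = side of CL): 1:-B, 2:-C, 3:-B, 4:-A, 5:-C, 6:-B, 7:-A, 8:+C, 9:+C, 10:-B, 11:-C, 12:-C, 13:-C, 14:+C
Rule 3 (four of five consecutive points beyond the same 1σ limit) is satisfied at point 7.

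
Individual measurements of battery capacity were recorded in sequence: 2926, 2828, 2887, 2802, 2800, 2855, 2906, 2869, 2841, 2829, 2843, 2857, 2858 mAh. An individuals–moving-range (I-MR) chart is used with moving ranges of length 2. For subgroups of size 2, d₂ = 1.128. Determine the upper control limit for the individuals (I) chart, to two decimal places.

X̄ = (2926 + 2828 + 2887 + 2802 + 2800 + 2855 + 2906 + 2869 + 2841 + 2829 + 2843 + 2857 + 2858) / 13 = 2853.9231
Moving ranges: 98, 59, 85, 2, 55, 51, 37, 28, 12, 14, 14, 1; M̄R̄ = 456.0000 / 12 = 38.0000
UCL = X̄ + 3·M̄R̄/d₂ = 2853.9231 + 3 × 38.0000 / 1.128 = 2954.9869

2954.99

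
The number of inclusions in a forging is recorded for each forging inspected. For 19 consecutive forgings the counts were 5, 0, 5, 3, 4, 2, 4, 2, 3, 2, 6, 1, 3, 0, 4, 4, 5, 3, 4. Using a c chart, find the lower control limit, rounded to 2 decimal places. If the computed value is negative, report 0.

0.00

c̄ = (5 + 0 + 5 + 3 + 4 + 2 + 4 + 2 + 3 + 2 + 6 + 1 + 3 + 0 + 4 + 4 + 5 + 3 + 4) / 19 = 60 / 19 = 3.1579
LCL = c̄ − 3√c̄ = 3.1579 − 3 × 1.7770 = -2.1732 → 0 (cannot be negative)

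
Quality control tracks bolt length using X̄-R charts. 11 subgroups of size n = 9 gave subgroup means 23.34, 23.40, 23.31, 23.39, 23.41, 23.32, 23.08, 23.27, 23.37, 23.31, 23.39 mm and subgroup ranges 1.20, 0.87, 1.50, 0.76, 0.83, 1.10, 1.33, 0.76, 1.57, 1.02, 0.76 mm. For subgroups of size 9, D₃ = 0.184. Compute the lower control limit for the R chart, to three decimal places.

0.196

R̄ = (1.20 + 0.87 + 1.50 + 0.76 + 0.83 + 1.10 + 1.33 + 0.76 + 1.57 + 1.02 + 0.76) / 11 = 11.7000 / 11 = 1.0636
LCL_R = D₃·R̄ = 0.184 × 1.0636 = 0.1957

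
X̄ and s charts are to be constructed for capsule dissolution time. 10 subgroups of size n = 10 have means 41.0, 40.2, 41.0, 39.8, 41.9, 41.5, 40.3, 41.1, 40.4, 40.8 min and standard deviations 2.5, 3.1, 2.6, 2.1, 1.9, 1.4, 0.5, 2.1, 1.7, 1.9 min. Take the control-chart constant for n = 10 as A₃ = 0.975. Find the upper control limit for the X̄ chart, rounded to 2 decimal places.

42.73

X̄̄ = (41.0 + 40.2 + 41.0 + 39.8 + 41.9 + 41.5 + 40.3 + 41.1 + 40.4 + 40.8) / 10 = 40.8000
s̄ = (2.5 + 3.1 + 2.6 + 2.1 + 1.9 + 1.4 + 0.5 + 2.1 + 1.7 + 1.9) / 10 = 1.9800
UCL = X̄̄ + A₃·s̄ = 40.8000 + 0.975 × 1.9800 = 42.7305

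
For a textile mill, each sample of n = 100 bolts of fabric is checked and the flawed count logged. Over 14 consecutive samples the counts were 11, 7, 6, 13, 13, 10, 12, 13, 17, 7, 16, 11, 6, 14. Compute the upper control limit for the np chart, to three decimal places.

20.583

p̄ = Σdᵢ / (k·n) = 156 / (14 × 100) = 0.11143
UCL = np̄ + 3·√(np̄(1−p̄)) = 11.1429 + 3 × √(11.1429×0.88857) = 11.1429 + 3 × 3.1466 = 20.5827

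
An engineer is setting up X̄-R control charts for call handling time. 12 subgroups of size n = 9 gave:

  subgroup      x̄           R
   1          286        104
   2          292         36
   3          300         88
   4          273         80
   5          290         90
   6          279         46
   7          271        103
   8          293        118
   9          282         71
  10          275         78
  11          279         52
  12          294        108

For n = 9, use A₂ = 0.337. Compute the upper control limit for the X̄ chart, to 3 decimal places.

X̄̄ = (286 + 292 + 300 + 273 + 290 + 279 + 271 + 293 + 282 + 275 + 279 + 294) / 12 = 3414.0000 / 12 = 284.5000
R̄ = (104 + 36 + 88 + 80 + 90 + 46 + 103 + 118 + 71 + 78 + 52 + 108) / 12 = 974.0000 / 12 = 81.1667
UCL = X̄̄ + A₂·R̄ = 284.5000 + 0.337 × 81.1667 = 311.8532

311.853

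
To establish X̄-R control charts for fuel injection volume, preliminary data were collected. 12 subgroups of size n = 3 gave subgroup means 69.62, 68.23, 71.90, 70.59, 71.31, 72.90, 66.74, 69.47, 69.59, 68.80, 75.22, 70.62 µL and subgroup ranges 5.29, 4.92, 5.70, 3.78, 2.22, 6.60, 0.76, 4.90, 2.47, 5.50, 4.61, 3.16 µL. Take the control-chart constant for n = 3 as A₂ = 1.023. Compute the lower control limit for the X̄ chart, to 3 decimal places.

X̄̄ = (69.62 + 68.23 + 71.90 + 70.59 + 71.31 + 72.90 + 66.74 + 69.47 + 69.59 + 68.80 + 75.22 + 70.62) / 12 = 844.9900 / 12 = 70.4158
R̄ = (5.29 + 4.92 + 5.70 + 3.78 + 2.22 + 6.60 + 0.76 + 4.90 + 2.47 + 5.50 + 4.61 + 3.16) / 12 = 49.9100 / 12 = 4.1592
LCL = X̄̄ − A₂·R̄ = 70.4158 − 1.023 × 4.1592 = 66.1610

66.161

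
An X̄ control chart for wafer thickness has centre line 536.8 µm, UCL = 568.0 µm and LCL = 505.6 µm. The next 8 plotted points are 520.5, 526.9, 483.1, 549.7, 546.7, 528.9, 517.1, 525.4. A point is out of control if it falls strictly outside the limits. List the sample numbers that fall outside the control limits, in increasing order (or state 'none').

Compare each point to [505.6, 568.0]: sample 3 = 483.1 < LCL.

3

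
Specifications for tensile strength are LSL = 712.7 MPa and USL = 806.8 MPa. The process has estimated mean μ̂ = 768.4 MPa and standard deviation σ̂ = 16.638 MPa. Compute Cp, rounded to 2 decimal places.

0.94

Cp = (USL − LSL) / (6σ̂) = (806.8 − 712.7) / (6 × 16.638) = 94.1000 / 99.8280 = 0.9426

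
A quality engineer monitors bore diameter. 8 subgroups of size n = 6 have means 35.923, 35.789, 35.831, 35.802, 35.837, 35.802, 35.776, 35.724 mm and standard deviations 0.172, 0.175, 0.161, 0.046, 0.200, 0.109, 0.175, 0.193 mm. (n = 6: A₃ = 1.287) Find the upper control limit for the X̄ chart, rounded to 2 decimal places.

36.01

X̄̄ = (35.923 + 35.789 + 35.831 + 35.802 + 35.837 + 35.802 + 35.776 + 35.724) / 8 = 35.8105
s̄ = (0.172 + 0.175 + 0.161 + 0.046 + 0.200 + 0.109 + 0.175 + 0.193) / 8 = 0.1539
UCL = X̄̄ + A₃·s̄ = 35.8105 + 1.287 × 0.1539 = 36.0085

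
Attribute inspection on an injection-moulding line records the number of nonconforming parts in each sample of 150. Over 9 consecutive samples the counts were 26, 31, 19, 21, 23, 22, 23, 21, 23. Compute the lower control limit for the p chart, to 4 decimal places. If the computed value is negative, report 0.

p̄ = Σdᵢ / (k·n) = 209 / (9 × 150) = 0.15481
LCL = p̄ − 3·√(p̄(1−p̄)/n) = 0.15481 − 3 × 0.02953 = 0.06621

0.0662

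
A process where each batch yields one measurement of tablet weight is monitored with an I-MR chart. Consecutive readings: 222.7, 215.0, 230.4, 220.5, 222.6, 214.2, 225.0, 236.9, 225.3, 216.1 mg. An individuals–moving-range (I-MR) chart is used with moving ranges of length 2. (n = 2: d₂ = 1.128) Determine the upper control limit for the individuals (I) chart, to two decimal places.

248.58

X̄ = (222.7 + 215.0 + 230.4 + 220.5 + 222.6 + 214.2 + 225.0 + 236.9 + 225.3 + 216.1) / 10 = 222.8700
Moving ranges: 7.7, 15.4, 9.9, 2.1, 8.4, 10.8, 11.9, 11.6, 9.2; M̄R̄ = 87.0000 / 9 = 9.6667
UCL = X̄ + 3·M̄R̄/d₂ = 222.8700 + 3 × 9.6667 / 1.128 = 248.5792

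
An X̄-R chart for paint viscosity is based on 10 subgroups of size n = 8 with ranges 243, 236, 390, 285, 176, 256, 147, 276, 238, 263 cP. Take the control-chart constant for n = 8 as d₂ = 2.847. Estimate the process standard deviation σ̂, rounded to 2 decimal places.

88.16

R̄ = (243 + 236 + 390 + 285 + 176 + 256 + 147 + 276 + 238 + 263) / 10 = 251.0000
σ̂ = R̄ / d₂ = 251.0000 / 2.847 = 88.1630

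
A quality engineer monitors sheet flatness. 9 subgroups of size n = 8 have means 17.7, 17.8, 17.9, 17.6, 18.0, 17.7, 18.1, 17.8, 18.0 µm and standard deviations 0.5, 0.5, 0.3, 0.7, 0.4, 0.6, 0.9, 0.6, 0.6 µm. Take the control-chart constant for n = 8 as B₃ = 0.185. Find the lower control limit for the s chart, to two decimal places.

s̄ = (0.5 + 0.5 + 0.3 + 0.7 + 0.4 + 0.6 + 0.9 + 0.6 + 0.6) / 9 = 0.5667
LCL_s = B₃·s̄ = 0.185 × 0.5667 = 0.1048

0.10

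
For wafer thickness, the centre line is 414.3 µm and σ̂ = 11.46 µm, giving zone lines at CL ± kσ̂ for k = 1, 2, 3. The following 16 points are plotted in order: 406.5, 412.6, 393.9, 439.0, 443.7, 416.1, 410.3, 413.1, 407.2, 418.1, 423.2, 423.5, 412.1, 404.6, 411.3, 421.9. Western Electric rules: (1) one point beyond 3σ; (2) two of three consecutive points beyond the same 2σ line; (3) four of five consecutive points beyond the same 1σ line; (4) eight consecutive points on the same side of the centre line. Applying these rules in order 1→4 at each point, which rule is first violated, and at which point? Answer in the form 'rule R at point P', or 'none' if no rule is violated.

rule 2 at point 5

Zone of each point (C = within 1σ̂, B = 1σ̂–2σ̂, A = 2σ̂–3σ̂, * = beyond 3σ̂; sign = side of CL): 1:-C, 2:-C, 3:-B, 4:+A, 5:+A, 6:+C, 7:-C, 8:-C, 9:-C, 10:+C, 11:+C, 12:+C, 13:-C, 14:-C, 15:-C, 16:+C
Rule 2 (two of three consecutive points beyond the same 2σ limit) is satisfied at point 5.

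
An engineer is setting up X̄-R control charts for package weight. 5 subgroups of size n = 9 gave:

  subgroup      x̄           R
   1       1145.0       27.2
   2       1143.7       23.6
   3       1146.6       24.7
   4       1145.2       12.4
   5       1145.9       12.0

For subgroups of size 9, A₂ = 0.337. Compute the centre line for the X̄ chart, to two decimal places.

X̄̄ = (1145.0 + 1143.7 + 1146.6 + 1145.2 + 1145.9) / 5 = 5726.4000 / 5 = 1145.2800
CL = X̄̄ = 1145.2800

1145.28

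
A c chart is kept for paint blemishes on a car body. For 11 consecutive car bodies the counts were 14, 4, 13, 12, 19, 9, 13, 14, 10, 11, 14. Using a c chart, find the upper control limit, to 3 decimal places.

22.523

c̄ = (14 + 4 + 13 + 12 + 19 + 9 + 13 + 14 + 10 + 11 + 14) / 11 = 133 / 11 = 12.0909
UCL = c̄ + 3√c̄ = 12.0909 + 3 × √12.0909 = 12.0909 + 3 × 3.4772 = 22.5225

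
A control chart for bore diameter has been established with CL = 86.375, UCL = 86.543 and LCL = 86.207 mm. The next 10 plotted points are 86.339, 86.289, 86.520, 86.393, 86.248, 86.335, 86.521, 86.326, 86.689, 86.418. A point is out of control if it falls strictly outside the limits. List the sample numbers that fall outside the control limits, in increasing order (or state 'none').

9

Compare each point to [86.207, 86.543]: sample 9 = 86.689 > UCL.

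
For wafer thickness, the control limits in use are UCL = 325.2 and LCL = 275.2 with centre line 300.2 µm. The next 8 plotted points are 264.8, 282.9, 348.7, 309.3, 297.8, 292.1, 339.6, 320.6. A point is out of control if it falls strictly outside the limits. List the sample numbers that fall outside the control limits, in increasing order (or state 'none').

1, 3, 7

Compare each point to [275.2, 325.2]: sample 1 = 264.8 < LCL; sample 3 = 348.7 > UCL; sample 7 = 339.6 > UCL.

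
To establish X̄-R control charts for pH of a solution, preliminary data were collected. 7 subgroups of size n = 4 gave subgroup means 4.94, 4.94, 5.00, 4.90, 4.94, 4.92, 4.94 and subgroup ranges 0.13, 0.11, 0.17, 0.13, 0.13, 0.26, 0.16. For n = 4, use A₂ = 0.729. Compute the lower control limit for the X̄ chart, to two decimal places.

X̄̄ = (4.94 + 4.94 + 5.00 + 4.90 + 4.94 + 4.92 + 4.94) / 7 = 34.5800 / 7 = 4.9400
R̄ = (0.13 + 0.11 + 0.17 + 0.13 + 0.13 + 0.26 + 0.16) / 7 = 1.0900 / 7 = 0.1557
LCL = X̄̄ − A₂·R̄ = 4.9400 − 0.729 × 0.1557 = 4.8265

4.83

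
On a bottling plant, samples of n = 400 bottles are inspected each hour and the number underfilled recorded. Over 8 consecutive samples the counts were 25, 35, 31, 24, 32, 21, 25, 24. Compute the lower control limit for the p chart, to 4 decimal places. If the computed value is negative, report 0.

p̄ = Σdᵢ / (k·n) = 217 / (8 × 400) = 0.06781
LCL = p̄ − 3·√(p̄(1−p̄)/n) = 0.06781 − 3 × 0.01257 = 0.03010

0.0301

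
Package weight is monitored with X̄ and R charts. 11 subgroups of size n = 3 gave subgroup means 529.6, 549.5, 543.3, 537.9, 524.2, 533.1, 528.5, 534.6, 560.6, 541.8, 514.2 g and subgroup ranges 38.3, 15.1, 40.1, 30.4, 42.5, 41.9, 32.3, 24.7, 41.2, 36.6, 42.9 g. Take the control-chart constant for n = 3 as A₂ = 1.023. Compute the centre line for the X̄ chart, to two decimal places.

X̄̄ = (529.6 + 549.5 + 543.3 + 537.9 + 524.2 + 533.1 + 528.5 + 534.6 + 560.6 + 541.8 + 514.2) / 11 = 5897.3000 / 11 = 536.1182
CL = X̄̄ = 536.1182

536.12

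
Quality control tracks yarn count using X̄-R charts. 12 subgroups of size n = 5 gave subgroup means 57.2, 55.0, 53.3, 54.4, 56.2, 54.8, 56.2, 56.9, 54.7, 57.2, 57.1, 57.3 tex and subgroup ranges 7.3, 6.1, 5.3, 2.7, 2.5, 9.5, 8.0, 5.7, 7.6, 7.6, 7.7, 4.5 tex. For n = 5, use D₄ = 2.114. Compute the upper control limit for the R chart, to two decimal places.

13.12

R̄ = (7.3 + 6.1 + 5.3 + 2.7 + 2.5 + 9.5 + 8.0 + 5.7 + 7.6 + 7.6 + 7.7 + 4.5) / 12 = 74.5000 / 12 = 6.2083
UCL_R = D₄·R̄ = 2.114 × 6.2083 = 13.1244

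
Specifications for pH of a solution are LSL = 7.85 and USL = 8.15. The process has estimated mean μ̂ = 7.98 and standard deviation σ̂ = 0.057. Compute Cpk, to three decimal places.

0.760

Cpu = (USL − μ̂) / (3σ̂) = (8.15 − 7.98) / (3 × 0.057) = 0.9942; Cpl = (μ̂ − LSL) / (3σ̂) = (7.98 − 7.85) / (3 × 0.057) = 0.7602; Cpk = min(Cpu, Cpl) = 0.7602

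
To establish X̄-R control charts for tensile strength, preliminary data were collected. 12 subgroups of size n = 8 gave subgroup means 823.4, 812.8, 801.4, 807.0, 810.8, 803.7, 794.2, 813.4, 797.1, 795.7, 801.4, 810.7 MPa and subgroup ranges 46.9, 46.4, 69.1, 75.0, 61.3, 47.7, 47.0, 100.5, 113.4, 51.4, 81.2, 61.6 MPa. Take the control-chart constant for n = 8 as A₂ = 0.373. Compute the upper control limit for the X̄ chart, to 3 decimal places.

X̄̄ = (823.4 + 812.8 + 801.4 + 807.0 + 810.8 + 803.7 + 794.2 + 813.4 + 797.1 + 795.7 + 801.4 + 810.7) / 12 = 9671.6000 / 12 = 805.9667
R̄ = (46.9 + 46.4 + 69.1 + 75.0 + 61.3 + 47.7 + 47.0 + 100.5 + 113.4 + 51.4 + 81.2 + 61.6) / 12 = 801.5000 / 12 = 66.7917
UCL = X̄̄ + A₂·R̄ = 805.9667 + 0.373 × 66.7917 = 830.8800

830.880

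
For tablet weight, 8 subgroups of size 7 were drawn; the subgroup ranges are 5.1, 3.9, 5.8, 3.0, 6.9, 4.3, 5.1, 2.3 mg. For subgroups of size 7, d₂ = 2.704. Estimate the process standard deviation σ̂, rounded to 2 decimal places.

R̄ = (5.1 + 3.9 + 5.8 + 3.0 + 6.9 + 4.3 + 5.1 + 2.3) / 8 = 4.5500
σ̂ = R̄ / d₂ = 4.5500 / 2.704 = 1.6827

1.68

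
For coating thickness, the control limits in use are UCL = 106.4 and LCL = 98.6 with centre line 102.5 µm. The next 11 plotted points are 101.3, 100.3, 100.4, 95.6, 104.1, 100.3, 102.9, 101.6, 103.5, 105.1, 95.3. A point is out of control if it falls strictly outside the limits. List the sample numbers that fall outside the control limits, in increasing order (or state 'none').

4, 11

Compare each point to [98.6, 106.4]: sample 4 = 95.6 < LCL; sample 11 = 95.3 < LCL.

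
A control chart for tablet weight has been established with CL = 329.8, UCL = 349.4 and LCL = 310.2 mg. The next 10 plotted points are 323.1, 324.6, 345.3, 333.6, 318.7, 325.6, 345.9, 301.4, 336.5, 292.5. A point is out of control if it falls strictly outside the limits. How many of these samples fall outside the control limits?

Compare each point to [310.2, 349.4]: sample 8 = 301.4 < LCL; sample 10 = 292.5 < LCL.

2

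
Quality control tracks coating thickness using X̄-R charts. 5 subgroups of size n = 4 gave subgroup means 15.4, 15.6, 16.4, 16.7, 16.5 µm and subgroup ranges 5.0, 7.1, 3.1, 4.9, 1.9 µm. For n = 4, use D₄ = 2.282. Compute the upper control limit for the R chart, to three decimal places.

R̄ = (5.0 + 7.1 + 3.1 + 4.9 + 1.9) / 5 = 22.0000 / 5 = 4.4000
UCL_R = D₄·R̄ = 2.282 × 4.4000 = 10.0408

10.041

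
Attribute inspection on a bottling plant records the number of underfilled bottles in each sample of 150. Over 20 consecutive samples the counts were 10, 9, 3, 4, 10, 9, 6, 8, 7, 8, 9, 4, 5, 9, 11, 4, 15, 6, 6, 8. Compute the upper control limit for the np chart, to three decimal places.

p̄ = Σdᵢ / (k·n) = 151 / (20 × 150) = 0.05033
UCL = np̄ + 3·√(np̄(1−p̄)) = 7.5500 + 3 × √(7.5500×0.94967) = 7.5500 + 3 × 2.6777 = 15.5830

15.583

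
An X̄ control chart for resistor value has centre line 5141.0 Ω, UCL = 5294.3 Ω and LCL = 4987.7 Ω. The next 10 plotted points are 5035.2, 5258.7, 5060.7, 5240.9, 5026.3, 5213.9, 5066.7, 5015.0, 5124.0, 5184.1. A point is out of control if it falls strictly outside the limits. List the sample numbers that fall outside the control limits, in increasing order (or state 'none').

none

All 10 points lie within [4987.7, 5294.3].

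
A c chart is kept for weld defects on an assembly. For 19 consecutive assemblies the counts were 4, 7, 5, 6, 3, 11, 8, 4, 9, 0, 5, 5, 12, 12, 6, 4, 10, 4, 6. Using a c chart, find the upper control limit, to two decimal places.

13.94

c̄ = (4 + 7 + 5 + 6 + 3 + 11 + 8 + 4 + 9 + 0 + 5 + 5 + 12 + 12 + 6 + 4 + 10 + 4 + 6) / 19 = 121 / 19 = 6.3684
UCL = c̄ + 3√c̄ = 6.3684 + 3 × √6.3684 = 6.3684 + 3 × 2.5236 = 13.9391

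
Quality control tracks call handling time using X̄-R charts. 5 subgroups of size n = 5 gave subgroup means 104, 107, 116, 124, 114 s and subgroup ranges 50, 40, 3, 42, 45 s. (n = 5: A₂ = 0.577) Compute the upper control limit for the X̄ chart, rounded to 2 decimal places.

133.77

X̄̄ = (104 + 107 + 116 + 124 + 114) / 5 = 565.0000 / 5 = 113.0000
R̄ = (50 + 40 + 3 + 42 + 45) / 5 = 180.0000 / 5 = 36.0000
UCL = X̄̄ + A₂·R̄ = 113.0000 + 0.577 × 36.0000 = 133.7720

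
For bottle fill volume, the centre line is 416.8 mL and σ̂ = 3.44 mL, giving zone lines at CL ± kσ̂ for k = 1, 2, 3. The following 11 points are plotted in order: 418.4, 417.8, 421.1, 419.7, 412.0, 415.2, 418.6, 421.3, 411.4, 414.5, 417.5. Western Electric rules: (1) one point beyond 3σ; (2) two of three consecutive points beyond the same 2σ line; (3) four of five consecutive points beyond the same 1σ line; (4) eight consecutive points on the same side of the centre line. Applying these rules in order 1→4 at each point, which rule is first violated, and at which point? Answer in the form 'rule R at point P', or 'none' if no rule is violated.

none

Zone of each point (C = within 1σ̂, B = 1σ̂–2σ̂, A = 2σ̂–3σ̂, * = beyond 3σ̂; sign = side of CL): 1:+C, 2:+C, 3:+B, 4:+C, 5:-B, 6:-C, 7:+C, 8:+B, 9:-B, 10:-C, 11:+C
No rule fires across all 11 points.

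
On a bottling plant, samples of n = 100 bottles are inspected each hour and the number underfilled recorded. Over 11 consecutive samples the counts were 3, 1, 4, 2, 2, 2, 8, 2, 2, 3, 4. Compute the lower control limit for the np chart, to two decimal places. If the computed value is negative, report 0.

0.00

p̄ = Σdᵢ / (k·n) = 33 / (11 × 100) = 0.03000
LCL = np̄ − 3·√(np̄(1−p̄)) = 3.0000 − 3 × 1.7059 = -2.1176 → 0 (negative, so LCL = 0)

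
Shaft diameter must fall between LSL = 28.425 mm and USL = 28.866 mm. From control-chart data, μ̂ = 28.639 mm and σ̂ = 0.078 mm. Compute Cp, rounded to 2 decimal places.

0.94

Cp = (USL − LSL) / (6σ̂) = (28.866 − 28.425) / (6 × 0.078) = 0.4410 / 0.4680 = 0.9423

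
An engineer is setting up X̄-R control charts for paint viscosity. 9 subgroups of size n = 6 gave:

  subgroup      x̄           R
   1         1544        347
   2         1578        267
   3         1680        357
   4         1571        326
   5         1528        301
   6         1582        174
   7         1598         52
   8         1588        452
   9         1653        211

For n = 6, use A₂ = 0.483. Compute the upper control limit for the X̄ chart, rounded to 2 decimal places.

X̄̄ = (1544 + 1578 + 1680 + 1571 + 1528 + 1582 + 1598 + 1588 + 1653) / 9 = 14322.0000 / 9 = 1591.3333
R̄ = (347 + 267 + 357 + 326 + 301 + 174 + 52 + 452 + 211) / 9 = 2487.0000 / 9 = 276.3333
UCL = X̄̄ + A₂·R̄ = 1591.3333 + 0.483 × 276.3333 = 1724.8023

1724.80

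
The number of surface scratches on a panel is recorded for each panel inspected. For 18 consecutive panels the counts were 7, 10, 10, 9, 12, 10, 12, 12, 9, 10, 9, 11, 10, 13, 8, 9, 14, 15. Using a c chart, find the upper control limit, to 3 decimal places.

20.302

c̄ = (7 + 10 + 10 + 9 + 12 + 10 + 12 + 12 + 9 + 10 + 9 + 11 + 10 + 13 + 8 + 9 + 14 + 15) / 18 = 190 / 18 = 10.5556
UCL = c̄ + 3√c̄ = 10.5556 + 3 × √10.5556 = 10.5556 + 3 × 3.2489 = 20.3023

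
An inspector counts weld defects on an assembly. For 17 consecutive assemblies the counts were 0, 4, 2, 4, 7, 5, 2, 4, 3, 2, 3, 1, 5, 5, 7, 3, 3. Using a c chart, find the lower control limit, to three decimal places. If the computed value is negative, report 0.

0.000

c̄ = (0 + 4 + 2 + 4 + 7 + 5 + 2 + 4 + 3 + 2 + 3 + 1 + 5 + 5 + 7 + 3 + 3) / 17 = 60 / 17 = 3.5294
LCL = c̄ − 3√c̄ = 3.5294 − 3 × 1.8787 = -2.1066 → 0 (cannot be negative)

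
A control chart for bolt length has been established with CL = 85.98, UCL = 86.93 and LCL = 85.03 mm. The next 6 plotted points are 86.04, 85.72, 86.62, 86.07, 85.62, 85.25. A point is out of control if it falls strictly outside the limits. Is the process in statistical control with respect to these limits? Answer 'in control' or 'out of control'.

All 6 points lie within [85.03, 86.93].

in control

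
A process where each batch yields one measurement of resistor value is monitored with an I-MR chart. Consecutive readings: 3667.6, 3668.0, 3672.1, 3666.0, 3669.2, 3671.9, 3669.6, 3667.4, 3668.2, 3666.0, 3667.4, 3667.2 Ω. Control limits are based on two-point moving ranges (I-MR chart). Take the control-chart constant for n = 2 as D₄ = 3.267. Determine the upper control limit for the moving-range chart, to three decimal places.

7.603

Moving ranges: 0.4, 4.1, 6.1, 3.2, 2.7, 2.3, 2.2, 0.8, 2.2, 1.4, 0.2; M̄R̄ = 25.6000 / 11 = 2.3273
UCL_MR = D₄·M̄R̄ = 3.267 × 2.3273 = 7.6032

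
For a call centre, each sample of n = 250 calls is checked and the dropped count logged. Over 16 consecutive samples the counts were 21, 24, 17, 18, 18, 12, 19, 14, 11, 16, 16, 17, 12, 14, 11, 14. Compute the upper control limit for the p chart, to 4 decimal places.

0.1098

p̄ = Σdᵢ / (k·n) = 254 / (16 × 250) = 0.06350
UCL = p̄ + 3·√(p̄(1−p̄)/n) = 0.06350 + 3 × √(0.06350×0.93650/250) = 0.06350 + 3 × 0.01542 = 0.10977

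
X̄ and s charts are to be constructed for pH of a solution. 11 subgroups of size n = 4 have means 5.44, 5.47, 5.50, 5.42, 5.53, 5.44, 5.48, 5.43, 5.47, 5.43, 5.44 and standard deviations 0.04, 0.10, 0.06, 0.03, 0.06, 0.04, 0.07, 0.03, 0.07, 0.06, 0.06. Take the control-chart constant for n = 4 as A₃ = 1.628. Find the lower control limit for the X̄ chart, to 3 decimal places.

X̄̄ = (5.44 + 5.47 + 5.50 + 5.42 + 5.53 + 5.44 + 5.48 + 5.43 + 5.47 + 5.43 + 5.44) / 11 = 5.4591
s̄ = (0.04 + 0.10 + 0.06 + 0.03 + 0.06 + 0.04 + 0.07 + 0.03 + 0.07 + 0.06 + 0.06) / 11 = 0.0564
LCL = X̄̄ − A₃·s̄ = 5.4591 − 1.628 × 0.0564 = 5.3673

5.367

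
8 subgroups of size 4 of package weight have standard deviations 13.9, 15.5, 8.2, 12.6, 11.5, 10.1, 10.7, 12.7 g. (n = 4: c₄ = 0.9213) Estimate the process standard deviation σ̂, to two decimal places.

s̄ = (13.9 + 15.5 + 8.2 + 12.6 + 11.5 + 10.1 + 10.7 + 12.7) / 8 = 11.9000
σ̂ = s̄ / c₄ = 11.9000 / 0.9213 = 12.9165

12.92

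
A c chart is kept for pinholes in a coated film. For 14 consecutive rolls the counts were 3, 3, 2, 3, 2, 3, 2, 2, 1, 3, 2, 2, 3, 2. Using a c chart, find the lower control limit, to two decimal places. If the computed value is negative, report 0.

c̄ = (3 + 3 + 2 + 3 + 2 + 3 + 2 + 2 + 1 + 3 + 2 + 2 + 3 + 2) / 14 = 33 / 14 = 2.3571
LCL = c̄ − 3√c̄ = 2.3571 − 3 × 1.5353 = -2.2488 → 0 (cannot be negative)

0.00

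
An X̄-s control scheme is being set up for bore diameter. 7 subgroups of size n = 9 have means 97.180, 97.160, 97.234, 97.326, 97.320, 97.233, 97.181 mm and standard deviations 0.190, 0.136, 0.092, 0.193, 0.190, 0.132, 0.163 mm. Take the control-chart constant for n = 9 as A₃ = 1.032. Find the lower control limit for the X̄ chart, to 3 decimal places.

97.072

X̄̄ = (97.180 + 97.160 + 97.234 + 97.326 + 97.320 + 97.233 + 97.181) / 7 = 97.2334
s̄ = (0.190 + 0.136 + 0.092 + 0.193 + 0.190 + 0.132 + 0.163) / 7 = 0.1566
LCL = X̄̄ − A₃·s̄ = 97.2334 − 1.032 × 0.1566 = 97.0718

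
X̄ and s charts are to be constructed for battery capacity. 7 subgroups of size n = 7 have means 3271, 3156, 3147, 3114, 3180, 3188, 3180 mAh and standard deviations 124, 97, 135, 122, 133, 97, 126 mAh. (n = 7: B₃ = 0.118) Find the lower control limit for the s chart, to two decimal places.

14.06

s̄ = (124 + 97 + 135 + 122 + 133 + 97 + 126) / 7 = 119.1429
LCL_s = B₃·s̄ = 0.118 × 119.1429 = 14.0589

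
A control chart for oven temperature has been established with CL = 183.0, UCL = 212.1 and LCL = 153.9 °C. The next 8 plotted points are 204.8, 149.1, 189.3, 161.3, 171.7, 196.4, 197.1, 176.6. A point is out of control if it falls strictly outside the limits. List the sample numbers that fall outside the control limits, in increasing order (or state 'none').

Compare each point to [153.9, 212.1]: sample 2 = 149.1 < LCL.

2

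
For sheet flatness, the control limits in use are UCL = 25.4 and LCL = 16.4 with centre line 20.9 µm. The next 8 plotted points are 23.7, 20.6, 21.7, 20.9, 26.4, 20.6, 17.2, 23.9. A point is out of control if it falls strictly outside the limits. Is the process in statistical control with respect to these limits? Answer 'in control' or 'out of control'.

Compare each point to [16.4, 25.4]: sample 5 = 26.4 > UCL.

out of control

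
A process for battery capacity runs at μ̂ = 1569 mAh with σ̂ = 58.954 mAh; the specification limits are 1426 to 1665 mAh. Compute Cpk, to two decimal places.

Cpu = (USL − μ̂) / (3σ̂) = (1665 − 1569) / (3 × 58.954) = 0.5428; Cpl = (μ̂ − LSL) / (3σ̂) = (1569 − 1426) / (3 × 58.954) = 0.8085; Cpk = min(Cpu, Cpl) = 0.5428

0.54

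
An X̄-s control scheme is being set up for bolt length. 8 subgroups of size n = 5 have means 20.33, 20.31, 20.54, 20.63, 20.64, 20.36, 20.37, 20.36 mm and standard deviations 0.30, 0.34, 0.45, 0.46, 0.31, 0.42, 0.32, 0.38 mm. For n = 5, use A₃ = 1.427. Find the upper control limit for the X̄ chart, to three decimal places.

X̄̄ = (20.33 + 20.31 + 20.54 + 20.63 + 20.64 + 20.36 + 20.37 + 20.36) / 8 = 20.4425
s̄ = (0.30 + 0.34 + 0.45 + 0.46 + 0.31 + 0.42 + 0.32 + 0.38) / 8 = 0.3725
UCL = X̄̄ + A₃·s̄ = 20.4425 + 1.427 × 0.3725 = 20.9741

20.974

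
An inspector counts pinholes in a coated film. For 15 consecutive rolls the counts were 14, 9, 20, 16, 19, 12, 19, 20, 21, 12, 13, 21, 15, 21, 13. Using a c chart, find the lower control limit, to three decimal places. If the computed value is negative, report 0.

c̄ = (14 + 9 + 20 + 16 + 19 + 12 + 19 + 20 + 21 + 12 + 13 + 21 + 15 + 21 + 13) / 15 = 245 / 15 = 16.3333
LCL = c̄ − 3√c̄ = 16.3333 − 3 × 4.0415 = 4.2090

4.209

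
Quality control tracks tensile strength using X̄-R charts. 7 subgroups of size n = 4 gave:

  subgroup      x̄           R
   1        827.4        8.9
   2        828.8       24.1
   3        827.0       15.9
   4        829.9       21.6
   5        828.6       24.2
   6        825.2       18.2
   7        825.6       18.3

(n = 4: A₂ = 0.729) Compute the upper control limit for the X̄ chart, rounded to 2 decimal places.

X̄̄ = (827.4 + 828.8 + 827.0 + 829.9 + 828.6 + 825.2 + 825.6) / 7 = 5792.5000 / 7 = 827.5000
R̄ = (8.9 + 24.1 + 15.9 + 21.6 + 24.2 + 18.2 + 18.3) / 7 = 131.2000 / 7 = 18.7429
UCL = X̄̄ + A₂·R̄ = 827.5000 + 0.729 × 18.7429 = 841.1635

841.16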